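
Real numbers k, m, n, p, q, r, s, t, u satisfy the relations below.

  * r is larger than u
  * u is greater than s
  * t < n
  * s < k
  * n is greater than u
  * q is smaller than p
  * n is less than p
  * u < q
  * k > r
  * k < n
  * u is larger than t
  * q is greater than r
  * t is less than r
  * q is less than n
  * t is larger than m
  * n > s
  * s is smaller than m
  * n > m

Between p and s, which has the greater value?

s < m < t < u < r < q < n < p, by transitivity through m, t, u, r, q, n.
So s < p; p is the larger of the two.

p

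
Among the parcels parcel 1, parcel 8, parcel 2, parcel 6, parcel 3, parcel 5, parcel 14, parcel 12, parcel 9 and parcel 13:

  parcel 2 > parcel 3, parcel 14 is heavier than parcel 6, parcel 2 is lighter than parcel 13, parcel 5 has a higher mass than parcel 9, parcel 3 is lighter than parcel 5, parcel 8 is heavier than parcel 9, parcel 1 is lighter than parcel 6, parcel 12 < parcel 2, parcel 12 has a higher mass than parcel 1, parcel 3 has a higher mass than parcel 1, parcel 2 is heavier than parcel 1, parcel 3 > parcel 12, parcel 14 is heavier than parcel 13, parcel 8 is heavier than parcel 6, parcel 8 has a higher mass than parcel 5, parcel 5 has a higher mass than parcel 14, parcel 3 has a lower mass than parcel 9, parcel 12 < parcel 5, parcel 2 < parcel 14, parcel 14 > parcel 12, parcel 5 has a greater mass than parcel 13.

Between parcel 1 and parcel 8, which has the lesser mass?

parcel 1 < parcel 12 and parcel 12 < parcel 2 give parcel 1 < parcel 2.
Then parcel 2 < parcel 13 extends the chain to parcel 13.
With parcel 13 < parcel 14: parcel 1 < parcel 12 < parcel 2 < parcel 13 < parcel 14.
With parcel 14 < parcel 5: parcel 1 < parcel 12 < parcel 2 < parcel 13 < parcel 14 < parcel 5.
Then parcel 5 < parcel 8 extends the chain to parcel 8.
So parcel 1 < parcel 8; parcel 1 is the lighter of the two.

parcel 1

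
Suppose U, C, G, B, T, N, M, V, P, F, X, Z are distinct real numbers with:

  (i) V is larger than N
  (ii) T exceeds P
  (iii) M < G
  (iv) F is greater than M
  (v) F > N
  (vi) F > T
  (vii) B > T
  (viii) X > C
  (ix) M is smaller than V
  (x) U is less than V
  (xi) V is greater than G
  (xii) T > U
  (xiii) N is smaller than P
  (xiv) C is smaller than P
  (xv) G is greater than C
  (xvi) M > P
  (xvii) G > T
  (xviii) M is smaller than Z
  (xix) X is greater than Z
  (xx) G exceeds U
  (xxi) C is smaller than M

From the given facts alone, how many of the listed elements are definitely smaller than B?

5

The elements the relations force below B are N, C, P, U, T — no chain reaches any other.
That is 5.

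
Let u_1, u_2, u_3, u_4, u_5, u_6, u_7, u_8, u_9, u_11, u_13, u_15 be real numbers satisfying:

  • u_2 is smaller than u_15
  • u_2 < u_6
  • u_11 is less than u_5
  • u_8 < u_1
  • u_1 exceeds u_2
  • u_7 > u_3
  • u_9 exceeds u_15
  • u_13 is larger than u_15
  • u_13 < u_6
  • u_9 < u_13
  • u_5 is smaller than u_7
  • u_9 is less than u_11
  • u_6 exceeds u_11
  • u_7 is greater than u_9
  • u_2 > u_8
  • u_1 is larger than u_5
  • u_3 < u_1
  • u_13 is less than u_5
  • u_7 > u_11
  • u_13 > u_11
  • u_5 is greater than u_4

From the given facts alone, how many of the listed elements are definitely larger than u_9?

6

The elements the relations force above u_9 are u_11, u_13, u_5, u_6, u_7, u_1 — no chain reaches any other.
That is 6.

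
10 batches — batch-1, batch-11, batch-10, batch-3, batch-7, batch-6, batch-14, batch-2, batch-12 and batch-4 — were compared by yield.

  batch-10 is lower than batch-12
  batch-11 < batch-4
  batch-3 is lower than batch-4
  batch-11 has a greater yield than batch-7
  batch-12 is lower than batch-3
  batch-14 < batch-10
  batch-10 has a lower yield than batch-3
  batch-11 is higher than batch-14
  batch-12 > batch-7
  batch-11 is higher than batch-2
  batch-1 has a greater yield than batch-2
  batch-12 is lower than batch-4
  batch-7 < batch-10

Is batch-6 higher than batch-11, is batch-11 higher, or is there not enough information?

undetermined

Following every chain through batch-6: nothing is chained to batch-6.
batch-11 is not reached, and no chain runs the other way from batch-11 to batch-6.
So the given relations leave the order of batch-6 and batch-11 undetermined.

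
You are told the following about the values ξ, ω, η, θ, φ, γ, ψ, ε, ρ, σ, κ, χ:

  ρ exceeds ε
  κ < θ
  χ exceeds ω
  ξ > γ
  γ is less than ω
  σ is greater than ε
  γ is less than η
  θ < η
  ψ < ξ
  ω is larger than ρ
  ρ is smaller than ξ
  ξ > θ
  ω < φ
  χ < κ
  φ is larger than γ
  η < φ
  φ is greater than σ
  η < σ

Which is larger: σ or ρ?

ρ < ω < χ < κ < θ < η < σ, by transitivity through ω, χ, κ, θ, η.
So ρ < σ; σ is the larger of the two.

σ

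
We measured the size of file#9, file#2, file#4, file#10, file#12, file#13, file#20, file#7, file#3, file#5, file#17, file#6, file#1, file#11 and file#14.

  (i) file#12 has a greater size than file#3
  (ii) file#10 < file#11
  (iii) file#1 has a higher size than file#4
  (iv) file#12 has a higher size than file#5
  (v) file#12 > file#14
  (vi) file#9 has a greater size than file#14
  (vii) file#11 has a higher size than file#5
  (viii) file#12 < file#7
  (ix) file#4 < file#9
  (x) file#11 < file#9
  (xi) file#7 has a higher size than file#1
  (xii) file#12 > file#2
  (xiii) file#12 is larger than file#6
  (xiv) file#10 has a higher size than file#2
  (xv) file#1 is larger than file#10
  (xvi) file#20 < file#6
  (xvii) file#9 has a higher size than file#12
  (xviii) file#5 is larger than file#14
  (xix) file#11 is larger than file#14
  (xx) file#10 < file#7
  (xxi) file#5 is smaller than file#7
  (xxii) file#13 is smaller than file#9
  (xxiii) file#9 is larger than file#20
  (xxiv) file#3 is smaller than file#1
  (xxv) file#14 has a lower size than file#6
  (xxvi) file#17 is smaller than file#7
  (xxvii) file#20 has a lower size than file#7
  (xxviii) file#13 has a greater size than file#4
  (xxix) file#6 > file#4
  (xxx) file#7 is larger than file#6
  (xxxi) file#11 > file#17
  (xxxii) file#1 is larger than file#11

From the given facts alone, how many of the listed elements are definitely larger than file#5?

5

The elements the relations force above file#5 are file#11, file#12, file#1, file#9, file#7 — no chain reaches any other.
That is 5.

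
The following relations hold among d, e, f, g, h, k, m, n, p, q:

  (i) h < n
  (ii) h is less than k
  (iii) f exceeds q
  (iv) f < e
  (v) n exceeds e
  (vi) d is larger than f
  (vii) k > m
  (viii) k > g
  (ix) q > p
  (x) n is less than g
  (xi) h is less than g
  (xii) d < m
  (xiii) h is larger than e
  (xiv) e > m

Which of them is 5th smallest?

m

Piecing the relations together gives one ordering: p < q < f < d < m < e < h < n < g < k.
The 5th smallest is m.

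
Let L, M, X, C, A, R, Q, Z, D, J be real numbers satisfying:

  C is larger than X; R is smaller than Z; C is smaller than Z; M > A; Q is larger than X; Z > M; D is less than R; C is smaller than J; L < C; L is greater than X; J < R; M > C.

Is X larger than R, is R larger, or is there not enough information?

X < L and L < C give X < C.
With C < J: X < L < C < J.
Then J < R extends the chain to R.
So R is larger.

R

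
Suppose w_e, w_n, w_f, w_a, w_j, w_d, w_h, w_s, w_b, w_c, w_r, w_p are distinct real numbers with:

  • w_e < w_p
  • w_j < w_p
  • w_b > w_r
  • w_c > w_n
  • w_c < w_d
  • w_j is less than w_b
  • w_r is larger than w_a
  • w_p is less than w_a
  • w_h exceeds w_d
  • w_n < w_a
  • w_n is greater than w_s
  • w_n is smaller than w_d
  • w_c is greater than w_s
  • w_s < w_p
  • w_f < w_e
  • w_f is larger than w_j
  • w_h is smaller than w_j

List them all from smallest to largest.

Nothing is placed below w_s, so it is least; from there w_s < w_n; w_n < w_c; w_c < w_d; w_d < w_h; w_h < w_j; w_j < w_f; w_f < w_e; w_e < w_p; w_p < w_a; w_a < w_r; w_r < w_b, each given directly.

w_s < w_n < w_c < w_d < w_h < w_j < w_f < w_e < w_p < w_a < w_r < w_b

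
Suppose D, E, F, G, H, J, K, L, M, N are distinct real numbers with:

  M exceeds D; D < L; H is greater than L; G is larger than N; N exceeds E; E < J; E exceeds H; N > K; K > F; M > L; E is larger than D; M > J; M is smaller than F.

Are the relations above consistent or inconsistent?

consistent

The single ordering D < L < H < E < J < M < F < K < N < G satisfies every listed relation, so no contradiction arises.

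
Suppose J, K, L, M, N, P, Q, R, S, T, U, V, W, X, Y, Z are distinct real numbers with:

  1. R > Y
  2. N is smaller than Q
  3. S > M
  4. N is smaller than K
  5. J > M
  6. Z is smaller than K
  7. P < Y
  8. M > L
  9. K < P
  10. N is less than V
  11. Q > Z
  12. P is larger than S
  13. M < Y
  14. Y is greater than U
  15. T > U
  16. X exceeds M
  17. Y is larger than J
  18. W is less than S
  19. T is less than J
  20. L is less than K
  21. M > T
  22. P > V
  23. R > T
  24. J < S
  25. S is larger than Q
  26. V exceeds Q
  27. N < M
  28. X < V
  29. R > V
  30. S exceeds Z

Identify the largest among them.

R

Chaining downward from R: directly below it, T, V, Y; then U, N, M, X, J, Q, P; then Z, L, S, K; then W.
That covers every other element, and nothing is given above R, so R is the largest.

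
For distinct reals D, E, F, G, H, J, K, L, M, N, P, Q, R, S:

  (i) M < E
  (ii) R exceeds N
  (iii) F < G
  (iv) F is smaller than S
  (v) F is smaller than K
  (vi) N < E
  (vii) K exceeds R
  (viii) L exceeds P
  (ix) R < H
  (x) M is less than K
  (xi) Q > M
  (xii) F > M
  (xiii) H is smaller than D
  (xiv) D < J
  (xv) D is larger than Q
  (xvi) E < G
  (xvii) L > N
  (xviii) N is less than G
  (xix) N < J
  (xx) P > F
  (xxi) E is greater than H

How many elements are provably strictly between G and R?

2

Chaining upward from R reaches: H, K, D, E, J.
Chaining downward from G reaches: M, F, N, H, E.
Strictly between R and G are those in both lists: H, E — 2 elements.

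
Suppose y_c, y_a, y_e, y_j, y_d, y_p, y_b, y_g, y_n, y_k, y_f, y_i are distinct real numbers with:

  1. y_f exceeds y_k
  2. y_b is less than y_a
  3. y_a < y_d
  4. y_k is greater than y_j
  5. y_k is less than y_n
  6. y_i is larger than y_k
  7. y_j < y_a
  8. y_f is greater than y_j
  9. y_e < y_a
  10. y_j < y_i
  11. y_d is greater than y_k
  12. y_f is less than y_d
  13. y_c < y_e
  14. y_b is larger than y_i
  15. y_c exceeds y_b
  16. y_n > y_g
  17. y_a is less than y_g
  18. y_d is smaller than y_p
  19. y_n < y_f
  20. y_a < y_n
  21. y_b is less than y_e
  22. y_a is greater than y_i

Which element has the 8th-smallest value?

y_g

Piecing the relations together gives one ordering: y_j < y_k < y_i < y_b < y_c < y_e < y_a < y_g < y_n < y_f < y_d < y_p.
Counting 8 from the smallest end gives y_g.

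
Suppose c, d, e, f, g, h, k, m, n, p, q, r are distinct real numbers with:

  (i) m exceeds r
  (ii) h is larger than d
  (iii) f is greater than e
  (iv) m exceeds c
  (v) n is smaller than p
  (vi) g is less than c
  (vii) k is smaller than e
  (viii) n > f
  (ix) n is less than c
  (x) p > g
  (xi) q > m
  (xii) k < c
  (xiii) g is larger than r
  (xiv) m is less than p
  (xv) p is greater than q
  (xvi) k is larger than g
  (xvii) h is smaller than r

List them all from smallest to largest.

Nothing is placed below d, so it is least; from there d < h; h < r; r < g; g < k; k < e; e < f; f < n; n < c; c < m; m < q; q < p, each given directly.

d < h < r < g < k < e < f < n < c < m < q < p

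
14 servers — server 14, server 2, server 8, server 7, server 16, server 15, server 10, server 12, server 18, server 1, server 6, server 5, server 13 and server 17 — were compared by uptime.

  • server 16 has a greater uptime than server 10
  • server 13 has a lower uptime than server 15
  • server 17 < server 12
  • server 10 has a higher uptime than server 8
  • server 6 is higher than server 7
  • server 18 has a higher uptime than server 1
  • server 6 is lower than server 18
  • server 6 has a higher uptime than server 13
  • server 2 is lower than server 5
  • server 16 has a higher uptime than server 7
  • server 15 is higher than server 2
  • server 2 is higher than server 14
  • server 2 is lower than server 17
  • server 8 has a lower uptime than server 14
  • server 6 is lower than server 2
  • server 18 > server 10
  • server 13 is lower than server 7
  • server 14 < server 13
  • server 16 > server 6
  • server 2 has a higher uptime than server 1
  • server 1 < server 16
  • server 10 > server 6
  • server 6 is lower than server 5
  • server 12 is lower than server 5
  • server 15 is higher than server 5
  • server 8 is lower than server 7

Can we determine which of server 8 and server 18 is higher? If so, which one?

server 18

The relevant relations are server 8 < server 14; server 14 < server 13; server 13 < server 7; server 7 < server 6; server 6 < server 10; server 10 < server 18.
Chaining these gives server 8 < server 14 < server 13 < server 7 < server 6 < server 10 < server 18.
So server 18 is higher.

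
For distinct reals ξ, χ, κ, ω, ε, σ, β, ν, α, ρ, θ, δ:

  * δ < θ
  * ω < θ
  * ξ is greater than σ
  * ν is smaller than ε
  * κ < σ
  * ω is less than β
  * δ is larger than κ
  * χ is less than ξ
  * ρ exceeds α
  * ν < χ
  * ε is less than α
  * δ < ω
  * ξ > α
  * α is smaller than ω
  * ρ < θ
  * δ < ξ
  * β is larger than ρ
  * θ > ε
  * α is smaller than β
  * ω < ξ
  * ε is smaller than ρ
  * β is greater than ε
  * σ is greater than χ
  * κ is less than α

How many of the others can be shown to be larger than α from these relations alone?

From α the given relations immediately reach ρ, ω, ξ, β.
From those, θ — 5 in total.
No other element is forced above α by the given relations, so the count is 5.

5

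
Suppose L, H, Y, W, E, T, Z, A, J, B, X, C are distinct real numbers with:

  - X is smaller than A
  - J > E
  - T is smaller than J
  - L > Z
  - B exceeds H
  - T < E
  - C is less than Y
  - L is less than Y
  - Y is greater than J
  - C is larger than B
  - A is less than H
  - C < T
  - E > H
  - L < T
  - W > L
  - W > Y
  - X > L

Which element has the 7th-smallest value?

C

Piecing the relations together gives one ordering: Z < L < X < A < H < B < C < T < E < J < Y < W.
The 7th smallest is C.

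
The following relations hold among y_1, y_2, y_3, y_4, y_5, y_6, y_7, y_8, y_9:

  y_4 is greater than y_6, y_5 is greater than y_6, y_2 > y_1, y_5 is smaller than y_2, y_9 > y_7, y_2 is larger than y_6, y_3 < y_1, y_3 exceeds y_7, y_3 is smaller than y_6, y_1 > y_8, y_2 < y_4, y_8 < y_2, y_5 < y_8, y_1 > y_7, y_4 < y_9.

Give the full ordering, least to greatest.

y_7 < y_3 < y_6 < y_5 < y_8 < y_1 < y_2 < y_4 < y_9

Nothing is placed below y_7, so it is least; from there y_7 < y_3; y_3 < y_6; y_6 < y_5; y_5 < y_8; y_8 < y_1; y_1 < y_2; y_2 < y_4; y_4 < y_9, each given directly.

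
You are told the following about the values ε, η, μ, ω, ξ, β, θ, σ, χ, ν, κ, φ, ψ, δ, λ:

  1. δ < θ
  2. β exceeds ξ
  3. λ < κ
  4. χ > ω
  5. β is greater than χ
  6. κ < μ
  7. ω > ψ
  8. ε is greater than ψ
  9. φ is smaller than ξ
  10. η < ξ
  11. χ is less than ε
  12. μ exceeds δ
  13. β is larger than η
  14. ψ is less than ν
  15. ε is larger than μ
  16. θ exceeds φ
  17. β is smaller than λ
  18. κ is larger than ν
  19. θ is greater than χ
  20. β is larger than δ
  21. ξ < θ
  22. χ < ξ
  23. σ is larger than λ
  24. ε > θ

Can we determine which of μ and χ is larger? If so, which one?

μ

Following the relations from χ: χ < ξ < β < λ < κ < μ.
So μ is larger.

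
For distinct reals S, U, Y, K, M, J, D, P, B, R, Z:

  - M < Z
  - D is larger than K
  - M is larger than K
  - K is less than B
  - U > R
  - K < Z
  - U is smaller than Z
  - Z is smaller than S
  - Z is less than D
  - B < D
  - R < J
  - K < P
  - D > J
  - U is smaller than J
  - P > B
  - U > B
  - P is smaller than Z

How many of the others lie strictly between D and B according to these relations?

Chaining upward from B reaches: P, U, Z, S, J.
Chaining downward from D reaches: K, M, P, R, U, Z, J.
Strictly between B and D are those in both lists: P, U, Z, J — 4 elements.

4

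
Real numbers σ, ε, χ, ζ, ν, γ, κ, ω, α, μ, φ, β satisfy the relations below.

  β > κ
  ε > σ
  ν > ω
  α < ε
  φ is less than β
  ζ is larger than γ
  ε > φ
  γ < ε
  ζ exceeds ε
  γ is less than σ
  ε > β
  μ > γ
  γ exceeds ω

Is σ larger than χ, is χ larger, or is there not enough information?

undetermined

Following every chain through χ: nothing is chained to χ.
σ is not reached, and no chain runs the other way from σ to χ.
So the given relations leave the order of χ and σ undetermined.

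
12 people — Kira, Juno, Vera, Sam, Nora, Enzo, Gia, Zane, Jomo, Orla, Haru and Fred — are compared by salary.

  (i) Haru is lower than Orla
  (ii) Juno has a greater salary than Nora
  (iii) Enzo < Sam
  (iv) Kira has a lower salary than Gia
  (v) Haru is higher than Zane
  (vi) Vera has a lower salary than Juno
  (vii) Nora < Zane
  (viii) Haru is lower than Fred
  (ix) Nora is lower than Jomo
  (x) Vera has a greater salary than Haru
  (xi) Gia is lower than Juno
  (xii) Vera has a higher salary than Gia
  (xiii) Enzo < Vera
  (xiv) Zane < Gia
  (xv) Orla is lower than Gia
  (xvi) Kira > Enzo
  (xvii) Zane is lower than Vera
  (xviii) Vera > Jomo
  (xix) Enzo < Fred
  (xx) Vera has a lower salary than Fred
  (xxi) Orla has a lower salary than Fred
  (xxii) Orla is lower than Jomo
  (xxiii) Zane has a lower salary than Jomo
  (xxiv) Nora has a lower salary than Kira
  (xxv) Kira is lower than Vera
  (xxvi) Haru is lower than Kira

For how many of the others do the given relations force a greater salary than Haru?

Directly above Haru: Kira, Orla, Vera, Fred.
One step further: Gia, Jomo, Juno (7 so far).
Nothing else is reachable above Haru; 7 in all.

7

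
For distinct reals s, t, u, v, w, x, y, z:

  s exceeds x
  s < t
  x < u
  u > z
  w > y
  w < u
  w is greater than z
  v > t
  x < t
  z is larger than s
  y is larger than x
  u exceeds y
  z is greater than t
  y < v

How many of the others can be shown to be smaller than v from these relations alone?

4

From v the given relations immediately reach t, y.
From those, x, s — 4 in total.
No other element is forced below v by the given relations, so the count is 4.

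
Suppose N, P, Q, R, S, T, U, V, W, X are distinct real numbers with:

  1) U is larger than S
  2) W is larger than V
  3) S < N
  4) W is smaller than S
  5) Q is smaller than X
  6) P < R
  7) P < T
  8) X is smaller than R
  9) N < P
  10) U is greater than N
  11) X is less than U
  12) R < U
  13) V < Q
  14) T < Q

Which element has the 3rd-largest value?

X

Piecing the relations together gives one ordering: V < W < S < N < P < T < Q < X < R < U.
Counting 3 from the largest end gives X.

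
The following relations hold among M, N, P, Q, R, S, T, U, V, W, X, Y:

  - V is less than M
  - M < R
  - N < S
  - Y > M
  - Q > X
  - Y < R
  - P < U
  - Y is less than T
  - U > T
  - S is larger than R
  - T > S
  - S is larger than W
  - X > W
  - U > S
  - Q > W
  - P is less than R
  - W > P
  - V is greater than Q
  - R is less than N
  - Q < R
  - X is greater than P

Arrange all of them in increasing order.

Nothing is placed below P, so it is least; from there P < W; W < X; X < Q; Q < V; V < M; M < Y; Y < R; R < N; N < S; S < T; T < U, each given directly.

P < W < X < Q < V < M < Y < R < N < S < T < U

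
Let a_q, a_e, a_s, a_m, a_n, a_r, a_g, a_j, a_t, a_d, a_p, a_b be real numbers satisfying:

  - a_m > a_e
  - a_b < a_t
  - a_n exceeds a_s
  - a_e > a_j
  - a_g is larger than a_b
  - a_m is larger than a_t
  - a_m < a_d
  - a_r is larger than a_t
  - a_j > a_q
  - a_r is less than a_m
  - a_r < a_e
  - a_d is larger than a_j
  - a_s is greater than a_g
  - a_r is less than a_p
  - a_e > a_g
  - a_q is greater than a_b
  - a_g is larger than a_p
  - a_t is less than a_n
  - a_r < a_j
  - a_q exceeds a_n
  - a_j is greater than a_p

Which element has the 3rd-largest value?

Chaining the given pairs: a_b < a_t < a_r < a_p < a_g < a_s < a_n < a_q < a_j < a_e < a_m < a_d.
The 3rd largest is a_e.

a_e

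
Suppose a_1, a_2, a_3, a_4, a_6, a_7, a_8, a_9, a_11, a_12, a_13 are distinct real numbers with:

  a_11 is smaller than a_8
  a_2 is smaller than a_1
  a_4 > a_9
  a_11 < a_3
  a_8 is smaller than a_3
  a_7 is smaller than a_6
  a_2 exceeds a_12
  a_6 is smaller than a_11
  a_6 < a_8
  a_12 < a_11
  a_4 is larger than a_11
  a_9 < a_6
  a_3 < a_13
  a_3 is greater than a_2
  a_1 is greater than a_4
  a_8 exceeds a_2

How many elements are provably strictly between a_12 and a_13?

Chaining upward from a_12 reaches: a_2, a_11, a_4, a_8, a_3, a_1.
Chaining downward from a_13 reaches: a_9, a_7, a_6, a_2, a_11, a_8, a_3.
Strictly between a_12 and a_13 are those in both lists: a_2, a_11, a_8, a_3 — 4 elements.

4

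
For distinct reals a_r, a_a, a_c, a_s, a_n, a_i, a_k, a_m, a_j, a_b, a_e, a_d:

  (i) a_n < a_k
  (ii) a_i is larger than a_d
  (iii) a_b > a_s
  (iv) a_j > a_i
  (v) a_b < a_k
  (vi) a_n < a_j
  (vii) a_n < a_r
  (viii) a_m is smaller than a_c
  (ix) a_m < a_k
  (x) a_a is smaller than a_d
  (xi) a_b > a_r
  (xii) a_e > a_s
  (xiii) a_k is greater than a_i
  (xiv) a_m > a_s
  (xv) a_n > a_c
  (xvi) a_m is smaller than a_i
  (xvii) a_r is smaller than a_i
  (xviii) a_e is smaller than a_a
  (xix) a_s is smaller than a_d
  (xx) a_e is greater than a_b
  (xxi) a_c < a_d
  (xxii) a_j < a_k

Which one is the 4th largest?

Piecing the relations together gives one ordering: a_s < a_m < a_c < a_n < a_r < a_b < a_e < a_a < a_d < a_i < a_j < a_k.
Counting 4 from the largest end gives a_d.

a_d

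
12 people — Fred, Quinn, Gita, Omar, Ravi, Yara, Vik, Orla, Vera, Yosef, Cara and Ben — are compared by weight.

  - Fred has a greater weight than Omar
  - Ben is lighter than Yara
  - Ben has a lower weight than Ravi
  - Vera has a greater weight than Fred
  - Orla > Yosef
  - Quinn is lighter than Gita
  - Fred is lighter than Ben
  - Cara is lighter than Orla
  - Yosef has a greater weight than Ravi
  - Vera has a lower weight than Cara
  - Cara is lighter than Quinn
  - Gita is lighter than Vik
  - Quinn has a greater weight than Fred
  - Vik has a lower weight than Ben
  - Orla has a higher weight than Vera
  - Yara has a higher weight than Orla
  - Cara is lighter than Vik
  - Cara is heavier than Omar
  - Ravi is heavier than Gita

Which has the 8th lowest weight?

Chaining the given pairs: Omar < Fred < Vera < Cara < Quinn < Gita < Vik < Ben < Ravi < Yosef < Orla < Yara.
The 8th smallest is Ben.

Ben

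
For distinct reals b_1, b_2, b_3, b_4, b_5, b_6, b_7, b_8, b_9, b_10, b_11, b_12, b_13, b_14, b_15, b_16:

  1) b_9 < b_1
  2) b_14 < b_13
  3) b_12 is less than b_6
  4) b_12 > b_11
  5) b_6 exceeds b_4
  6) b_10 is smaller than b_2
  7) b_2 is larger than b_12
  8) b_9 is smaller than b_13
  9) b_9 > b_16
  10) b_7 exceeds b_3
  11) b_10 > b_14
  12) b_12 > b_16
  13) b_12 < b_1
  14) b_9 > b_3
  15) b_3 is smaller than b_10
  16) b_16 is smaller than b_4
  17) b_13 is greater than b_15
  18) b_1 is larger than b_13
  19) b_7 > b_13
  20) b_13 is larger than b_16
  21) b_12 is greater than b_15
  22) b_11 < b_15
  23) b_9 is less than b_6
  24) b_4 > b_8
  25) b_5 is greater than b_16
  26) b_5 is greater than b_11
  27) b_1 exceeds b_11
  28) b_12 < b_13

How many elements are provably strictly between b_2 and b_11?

Chaining upward from b_11 reaches: b_15, b_5, b_12, b_13, b_1, b_6, b_7.
Chaining downward from b_2 reaches: b_3, b_16, b_14, b_15, b_10, b_12.
Strictly between b_11 and b_2 are those in both lists: b_15, b_12 — 2 elements.

2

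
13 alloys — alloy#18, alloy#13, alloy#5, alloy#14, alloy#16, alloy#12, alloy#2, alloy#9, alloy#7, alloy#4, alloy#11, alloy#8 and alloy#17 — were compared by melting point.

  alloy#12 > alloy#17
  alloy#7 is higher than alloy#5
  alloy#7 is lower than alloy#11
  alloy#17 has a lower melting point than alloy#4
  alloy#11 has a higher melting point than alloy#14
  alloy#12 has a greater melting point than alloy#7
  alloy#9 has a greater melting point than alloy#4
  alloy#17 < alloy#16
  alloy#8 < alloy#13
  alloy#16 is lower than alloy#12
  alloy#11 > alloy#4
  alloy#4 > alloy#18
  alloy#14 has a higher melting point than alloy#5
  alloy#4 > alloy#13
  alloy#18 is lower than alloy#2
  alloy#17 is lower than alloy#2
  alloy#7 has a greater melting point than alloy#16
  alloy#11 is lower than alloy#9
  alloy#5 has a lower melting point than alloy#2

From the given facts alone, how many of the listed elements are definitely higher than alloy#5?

Directly above alloy#5: alloy#2, alloy#14, alloy#7.
One step further: alloy#12, alloy#11 (5 so far).
One step further: alloy#9 (6 so far).
Nothing else is reachable above alloy#5; 6 in all.

6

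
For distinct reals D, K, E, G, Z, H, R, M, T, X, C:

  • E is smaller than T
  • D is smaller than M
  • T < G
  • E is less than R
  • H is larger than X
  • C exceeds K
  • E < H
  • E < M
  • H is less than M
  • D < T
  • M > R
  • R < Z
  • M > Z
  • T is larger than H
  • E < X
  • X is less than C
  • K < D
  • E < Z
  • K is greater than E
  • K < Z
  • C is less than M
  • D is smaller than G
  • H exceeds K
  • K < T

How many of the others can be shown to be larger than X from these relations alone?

5

From X the given relations immediately reach H, C.
From those, T, M — 4 in total.
From those, G — 5 in total.
Nothing else is reachable above X; 5 in all.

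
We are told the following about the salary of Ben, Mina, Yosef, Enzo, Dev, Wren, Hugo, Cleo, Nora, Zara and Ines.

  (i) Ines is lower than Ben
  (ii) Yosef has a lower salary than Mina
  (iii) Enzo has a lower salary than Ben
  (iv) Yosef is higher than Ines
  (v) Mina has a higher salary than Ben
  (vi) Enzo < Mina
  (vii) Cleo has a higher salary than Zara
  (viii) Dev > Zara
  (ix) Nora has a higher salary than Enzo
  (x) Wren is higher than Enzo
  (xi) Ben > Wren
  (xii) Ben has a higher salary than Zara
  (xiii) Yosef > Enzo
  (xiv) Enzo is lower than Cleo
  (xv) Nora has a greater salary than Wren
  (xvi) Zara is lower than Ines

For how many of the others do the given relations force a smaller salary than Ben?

4

Directly below Ben: Zara, Enzo, Wren, Ines.
Nothing else is reachable below Ben; 4 in all.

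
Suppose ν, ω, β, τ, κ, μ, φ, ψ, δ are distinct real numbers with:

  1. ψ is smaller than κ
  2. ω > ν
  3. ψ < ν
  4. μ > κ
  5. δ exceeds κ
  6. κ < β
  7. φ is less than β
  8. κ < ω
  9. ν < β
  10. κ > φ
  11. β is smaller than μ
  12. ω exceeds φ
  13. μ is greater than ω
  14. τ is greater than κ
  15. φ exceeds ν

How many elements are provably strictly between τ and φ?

1

Chaining upward from φ reaches: κ, β, δ, ω, μ.
Chaining downward from τ reaches: ψ, ν, κ.
Strictly between φ and τ are those in both lists: κ — 1 element.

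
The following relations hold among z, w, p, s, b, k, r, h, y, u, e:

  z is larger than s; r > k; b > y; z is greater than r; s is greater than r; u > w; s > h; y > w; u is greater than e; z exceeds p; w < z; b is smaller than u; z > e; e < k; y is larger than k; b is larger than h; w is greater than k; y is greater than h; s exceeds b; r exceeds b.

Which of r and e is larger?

e < k and k < w give e < w.
Then w < y extends the chain to y.
With y < b: e < k < w < y < b.
With b < r: e < k < w < y < b < r.
So e < r; r is the larger of the two.

r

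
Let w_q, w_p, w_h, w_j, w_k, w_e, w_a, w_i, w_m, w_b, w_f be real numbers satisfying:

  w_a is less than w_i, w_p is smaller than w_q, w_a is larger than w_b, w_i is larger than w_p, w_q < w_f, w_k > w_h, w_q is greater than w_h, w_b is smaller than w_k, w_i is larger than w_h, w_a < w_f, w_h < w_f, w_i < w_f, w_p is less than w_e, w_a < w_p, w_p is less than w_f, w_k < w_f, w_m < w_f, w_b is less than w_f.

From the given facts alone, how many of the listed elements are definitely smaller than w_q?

4

The elements the relations force below w_q are w_b, w_a, w_p, w_h — no chain reaches any other.
That is 4.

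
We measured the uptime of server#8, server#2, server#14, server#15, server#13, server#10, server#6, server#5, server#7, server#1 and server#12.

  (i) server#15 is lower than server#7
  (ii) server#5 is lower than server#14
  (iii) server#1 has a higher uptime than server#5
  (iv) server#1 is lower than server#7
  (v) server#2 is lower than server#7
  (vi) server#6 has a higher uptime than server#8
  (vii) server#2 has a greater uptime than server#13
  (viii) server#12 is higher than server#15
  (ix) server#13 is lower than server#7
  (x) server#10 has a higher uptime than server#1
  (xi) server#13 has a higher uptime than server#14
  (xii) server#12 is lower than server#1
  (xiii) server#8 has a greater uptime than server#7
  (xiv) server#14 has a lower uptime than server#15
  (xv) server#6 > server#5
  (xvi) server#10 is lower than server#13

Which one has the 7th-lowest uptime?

server#13

Chaining the given pairs: server#5 < server#14 < server#15 < server#12 < server#1 < server#10 < server#13 < server#2 < server#7 < server#8 < server#6.
Counting 7 from the smallest end gives server#13.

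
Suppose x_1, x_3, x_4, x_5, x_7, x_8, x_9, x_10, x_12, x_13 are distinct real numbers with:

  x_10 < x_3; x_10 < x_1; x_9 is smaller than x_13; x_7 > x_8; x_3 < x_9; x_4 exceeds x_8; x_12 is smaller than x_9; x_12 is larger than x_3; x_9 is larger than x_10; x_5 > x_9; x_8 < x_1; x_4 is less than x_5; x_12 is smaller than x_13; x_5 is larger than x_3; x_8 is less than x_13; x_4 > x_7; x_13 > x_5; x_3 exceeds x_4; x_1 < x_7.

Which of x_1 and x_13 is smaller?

x_1 < x_7 < x_4 < x_3 < x_12 < x_9 < x_13, by transitivity through x_7, x_4, x_3, x_12, x_9.
So x_1 < x_13; x_1 is the smaller of the two.

x_1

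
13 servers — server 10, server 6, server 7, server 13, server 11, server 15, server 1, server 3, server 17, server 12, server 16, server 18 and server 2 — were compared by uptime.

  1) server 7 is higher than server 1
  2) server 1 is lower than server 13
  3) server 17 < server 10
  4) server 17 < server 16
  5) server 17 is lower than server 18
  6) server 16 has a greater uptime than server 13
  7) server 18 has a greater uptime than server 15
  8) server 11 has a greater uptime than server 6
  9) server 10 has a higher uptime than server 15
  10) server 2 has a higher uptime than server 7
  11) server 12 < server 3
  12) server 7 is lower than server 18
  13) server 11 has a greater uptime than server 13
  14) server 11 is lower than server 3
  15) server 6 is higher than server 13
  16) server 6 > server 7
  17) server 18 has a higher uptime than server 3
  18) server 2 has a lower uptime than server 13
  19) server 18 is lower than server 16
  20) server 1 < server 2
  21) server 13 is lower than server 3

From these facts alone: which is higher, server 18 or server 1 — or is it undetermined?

server 18

server 1 < server 7 < server 2 < server 13 < server 6 < server 11 < server 3 < server 18, by transitivity through server 7, server 2, server 13, server 6, server 11, server 3.
So server 18 is higher.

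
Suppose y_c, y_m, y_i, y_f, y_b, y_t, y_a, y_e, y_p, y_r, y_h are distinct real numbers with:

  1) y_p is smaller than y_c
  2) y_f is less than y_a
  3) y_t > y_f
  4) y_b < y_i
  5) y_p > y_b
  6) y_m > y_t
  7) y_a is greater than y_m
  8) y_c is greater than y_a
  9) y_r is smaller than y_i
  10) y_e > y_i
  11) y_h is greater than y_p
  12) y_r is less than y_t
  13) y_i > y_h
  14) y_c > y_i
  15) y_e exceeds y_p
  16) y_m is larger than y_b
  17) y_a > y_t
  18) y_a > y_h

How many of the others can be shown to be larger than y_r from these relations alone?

6

The elements the relations force above y_r are y_t, y_i, y_m, y_a, y_c, y_e — no chain reaches any other.
That is 6.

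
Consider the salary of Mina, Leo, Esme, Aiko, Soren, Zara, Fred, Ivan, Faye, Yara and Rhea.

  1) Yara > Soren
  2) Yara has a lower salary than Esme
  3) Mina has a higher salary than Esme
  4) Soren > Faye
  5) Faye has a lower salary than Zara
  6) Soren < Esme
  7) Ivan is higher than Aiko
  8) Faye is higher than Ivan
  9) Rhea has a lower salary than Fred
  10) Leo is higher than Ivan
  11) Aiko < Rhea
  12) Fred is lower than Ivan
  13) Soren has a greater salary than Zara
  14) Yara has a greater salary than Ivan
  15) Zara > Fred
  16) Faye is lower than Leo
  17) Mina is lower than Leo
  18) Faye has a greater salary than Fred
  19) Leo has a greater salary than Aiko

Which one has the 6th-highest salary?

Zara

The consecutive relations fix a unique order: Aiko < Rhea < Fred < Ivan < Faye < Zara < Soren < Yara < Esme < Mina < Leo.
Counting 6 from the largest end gives Zara.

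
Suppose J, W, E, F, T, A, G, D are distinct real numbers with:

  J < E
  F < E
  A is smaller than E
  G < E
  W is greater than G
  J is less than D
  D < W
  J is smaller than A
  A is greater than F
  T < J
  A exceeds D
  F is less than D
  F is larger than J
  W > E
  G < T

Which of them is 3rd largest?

Piecing the relations together gives one ordering: G < T < J < F < D < A < E < W.
The 3rd largest is A.

A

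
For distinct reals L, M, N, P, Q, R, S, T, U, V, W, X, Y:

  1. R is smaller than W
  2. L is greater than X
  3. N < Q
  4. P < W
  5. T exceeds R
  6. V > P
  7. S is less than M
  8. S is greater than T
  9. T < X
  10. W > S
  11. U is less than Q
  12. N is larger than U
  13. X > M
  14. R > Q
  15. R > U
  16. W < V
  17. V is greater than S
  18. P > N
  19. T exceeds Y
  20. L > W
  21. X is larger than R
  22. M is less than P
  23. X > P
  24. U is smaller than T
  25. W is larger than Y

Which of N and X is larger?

Following the relations from N: N < Q < R < T < S < M < P < X.
So N < X; X is the larger of the two.

X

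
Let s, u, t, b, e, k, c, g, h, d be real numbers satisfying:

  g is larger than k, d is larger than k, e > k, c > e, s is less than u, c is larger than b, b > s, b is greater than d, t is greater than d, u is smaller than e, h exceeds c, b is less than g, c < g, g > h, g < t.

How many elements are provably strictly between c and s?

3

Chaining upward from s reaches: u, b, e, h, g, t.
Chaining downward from c reaches: u, k, d, b, e.
Strictly between s and c are those in both lists: u, b, e — 3 elements.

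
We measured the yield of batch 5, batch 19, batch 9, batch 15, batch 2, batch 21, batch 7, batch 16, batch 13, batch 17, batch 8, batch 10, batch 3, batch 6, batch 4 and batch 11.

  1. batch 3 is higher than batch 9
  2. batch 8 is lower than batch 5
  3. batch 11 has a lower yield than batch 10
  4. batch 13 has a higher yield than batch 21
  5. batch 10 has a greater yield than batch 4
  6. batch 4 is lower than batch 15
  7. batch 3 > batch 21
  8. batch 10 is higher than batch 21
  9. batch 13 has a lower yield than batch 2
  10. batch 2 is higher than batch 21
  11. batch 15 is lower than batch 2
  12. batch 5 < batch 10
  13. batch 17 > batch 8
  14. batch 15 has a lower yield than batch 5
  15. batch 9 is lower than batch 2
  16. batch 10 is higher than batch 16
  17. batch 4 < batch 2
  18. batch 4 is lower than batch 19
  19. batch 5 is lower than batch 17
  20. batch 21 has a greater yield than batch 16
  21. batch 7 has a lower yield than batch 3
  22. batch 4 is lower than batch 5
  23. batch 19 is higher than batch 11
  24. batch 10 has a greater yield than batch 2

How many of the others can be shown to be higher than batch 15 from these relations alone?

4

Directly above batch 15: batch 5, batch 2.
One step further: batch 17, batch 10 (4 so far).
No other element is forced above batch 15 by the given relations, so the count is 4.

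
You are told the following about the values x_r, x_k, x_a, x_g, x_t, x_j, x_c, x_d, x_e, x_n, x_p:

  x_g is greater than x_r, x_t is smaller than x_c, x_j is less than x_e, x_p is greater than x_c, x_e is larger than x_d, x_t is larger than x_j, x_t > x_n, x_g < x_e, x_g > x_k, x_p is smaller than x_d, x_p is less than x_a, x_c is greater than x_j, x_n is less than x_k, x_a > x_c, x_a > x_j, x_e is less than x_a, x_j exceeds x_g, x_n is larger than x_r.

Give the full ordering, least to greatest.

Each adjacent pair is fixed by a given relation: x_r < x_n; x_n < x_k; x_k < x_g; x_g < x_j; x_j < x_t; x_t < x_c; x_c < x_p; x_p < x_d; x_d < x_e; x_e < x_a. Chaining them end to end gives the full order.

x_r < x_n < x_k < x_g < x_j < x_t < x_c < x_p < x_d < x_e < x_a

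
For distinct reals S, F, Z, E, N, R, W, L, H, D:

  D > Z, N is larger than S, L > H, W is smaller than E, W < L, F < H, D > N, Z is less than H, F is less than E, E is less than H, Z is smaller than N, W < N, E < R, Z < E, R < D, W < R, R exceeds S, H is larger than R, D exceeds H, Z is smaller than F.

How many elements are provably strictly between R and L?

Chaining upward from R reaches: H, D.
Chaining downward from L reaches: W, Z, F, E, S, H.
Strictly between R and L are those in both lists: H — 1 element.

1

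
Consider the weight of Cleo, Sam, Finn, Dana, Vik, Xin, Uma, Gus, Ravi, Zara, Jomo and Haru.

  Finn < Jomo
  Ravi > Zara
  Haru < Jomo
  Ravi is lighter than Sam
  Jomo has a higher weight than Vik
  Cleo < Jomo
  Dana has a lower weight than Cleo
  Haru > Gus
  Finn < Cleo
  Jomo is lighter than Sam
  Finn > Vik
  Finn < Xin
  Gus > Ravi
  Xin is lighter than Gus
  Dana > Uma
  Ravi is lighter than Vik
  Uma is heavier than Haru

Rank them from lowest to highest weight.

Nothing is placed below Zara, so it is least; from there Zara < Ravi; Ravi < Vik; Vik < Finn; Finn < Xin; Xin < Gus; Gus < Haru; Haru < Uma; Uma < Dana; Dana < Cleo; Cleo < Jomo; Jomo < Sam, each given directly.

Zara < Ravi < Vik < Finn < Xin < Gus < Haru < Uma < Dana < Cleo < Jomo < Sam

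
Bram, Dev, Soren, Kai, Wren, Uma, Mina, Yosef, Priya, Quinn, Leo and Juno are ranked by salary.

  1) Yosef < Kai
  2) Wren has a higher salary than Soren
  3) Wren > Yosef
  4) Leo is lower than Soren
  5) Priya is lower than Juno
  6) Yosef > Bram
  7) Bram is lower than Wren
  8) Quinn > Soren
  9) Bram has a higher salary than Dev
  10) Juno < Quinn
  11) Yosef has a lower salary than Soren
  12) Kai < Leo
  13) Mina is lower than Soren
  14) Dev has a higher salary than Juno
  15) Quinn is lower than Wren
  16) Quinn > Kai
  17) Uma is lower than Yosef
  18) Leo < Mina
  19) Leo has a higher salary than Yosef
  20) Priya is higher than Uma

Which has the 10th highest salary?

Juno

Chaining the given pairs: Uma < Priya < Juno < Dev < Bram < Yosef < Kai < Leo < Mina < Soren < Quinn < Wren.
Counting 10 from the largest end gives Juno.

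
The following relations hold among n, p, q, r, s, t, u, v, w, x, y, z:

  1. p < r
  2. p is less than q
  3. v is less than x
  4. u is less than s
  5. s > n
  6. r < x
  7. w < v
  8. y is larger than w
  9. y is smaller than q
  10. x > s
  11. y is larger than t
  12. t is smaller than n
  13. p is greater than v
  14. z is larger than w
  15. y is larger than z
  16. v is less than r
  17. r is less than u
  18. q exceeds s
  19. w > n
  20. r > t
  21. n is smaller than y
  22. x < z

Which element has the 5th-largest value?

Piecing the relations together gives one ordering: t < n < w < v < p < r < u < s < x < z < y < q.
The 5th largest is s.

s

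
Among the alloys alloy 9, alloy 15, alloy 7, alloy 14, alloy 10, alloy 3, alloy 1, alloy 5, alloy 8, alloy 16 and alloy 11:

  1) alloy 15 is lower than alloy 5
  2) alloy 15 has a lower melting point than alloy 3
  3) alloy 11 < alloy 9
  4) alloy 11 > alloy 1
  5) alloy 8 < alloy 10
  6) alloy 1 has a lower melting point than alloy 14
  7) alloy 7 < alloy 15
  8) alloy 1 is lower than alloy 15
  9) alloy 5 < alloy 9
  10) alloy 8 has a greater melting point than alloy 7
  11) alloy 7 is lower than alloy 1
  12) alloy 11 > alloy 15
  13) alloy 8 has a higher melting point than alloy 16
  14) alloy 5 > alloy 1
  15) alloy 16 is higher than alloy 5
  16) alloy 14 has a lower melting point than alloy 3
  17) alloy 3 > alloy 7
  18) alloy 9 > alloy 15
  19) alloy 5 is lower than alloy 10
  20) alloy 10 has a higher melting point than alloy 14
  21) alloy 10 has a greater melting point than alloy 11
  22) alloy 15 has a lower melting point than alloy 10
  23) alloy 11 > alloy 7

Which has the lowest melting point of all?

Chaining upward from alloy 7: directly above it, alloy 1, alloy 15, alloy 3, alloy 8, alloy 11; then alloy 14, alloy 5, alloy 9, alloy 10; then alloy 16.
That covers every other element, and nothing is given below alloy 7, so alloy 7 is the lowest melting point.

alloy 7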